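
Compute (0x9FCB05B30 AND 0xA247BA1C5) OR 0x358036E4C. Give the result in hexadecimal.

0xB7C336F4C

0x9FCB05B30 AND 0xA247BA1C5 = 0x824300100.
Then OR with 0x358036E4C.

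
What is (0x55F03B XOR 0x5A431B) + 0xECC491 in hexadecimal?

First 0x55F03B XOR 0x5A431B = 0x0FB320.
Add column by column in base 16, right to left:
  0+1 = 1
  2+9 = B
  3+4 = 7
  B+C = 7 carry 1
  F+C+1 = C carry 1
  0+E+1 = F

0xFC77B1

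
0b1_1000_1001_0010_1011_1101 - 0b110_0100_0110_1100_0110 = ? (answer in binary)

0b100100100101111110111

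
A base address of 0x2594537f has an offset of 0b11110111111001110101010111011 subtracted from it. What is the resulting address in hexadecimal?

0x69768c4

0b11110111111001110101010111011 = 0x1efceabb in hexadecimal.
Subtract column by column in base 16:
  f-b → 4
  7-b → c (borrow)
  3-a-1 → 8 (borrow)
  5-e-1 → 6 (borrow)
  4-c-1 → 7 (borrow)
  9-f-1 → 9 (borrow)
  5-e-1 → 6 (borrow)
  2-1-1 → 0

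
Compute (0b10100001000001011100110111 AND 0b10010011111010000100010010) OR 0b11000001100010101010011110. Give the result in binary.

0b10100001000001011100110111 AND 0b10010011111010000100010010 = 0b10000001000000000100010010.
Then OR with 0b11000001100010101010011110.

0b11000001100010101110011110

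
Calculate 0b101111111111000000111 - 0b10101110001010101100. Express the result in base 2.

0b11010001101101011011

Subtract column by column in base 2:
  1-0 → 1
  1-0 → 1
  1-1 → 0
  0-1 → 1 (borrow)
  0-0-1 → 1 (borrow)
  0-1-1 → 0 (borrow)
  0-0-1 → 1 (borrow)
  0-1-1 → 0 (borrow)
  0-0-1 → 1 (borrow)
  1-1-1 → 1 (borrow)
  1-0-1 → 0
  1-0 → 1
  1-0 → 1
  1-1 → 0
  1-1 → 0
  1-1 → 0
  1-0 → 1
  1-1 → 0
  1-0 → 1
  0-1 → 1 (borrow)
  1-0-1 → 0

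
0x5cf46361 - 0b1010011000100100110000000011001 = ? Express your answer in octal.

0o1170401510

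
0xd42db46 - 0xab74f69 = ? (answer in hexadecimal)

Subtract column by column in base 16:
  6-9 → d (borrow)
  4-6-1 → d (borrow)
  b-f-1 → b (borrow)
  d-4-1 → 8
  2-7 → b (borrow)
  4-b-1 → 8 (borrow)
  d-a-1 → 2

0x28b8bdd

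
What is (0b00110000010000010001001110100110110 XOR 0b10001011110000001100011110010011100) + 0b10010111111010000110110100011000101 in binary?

0b101010011011010100100000101001101111

First 0b00110000010000010001001110100110110 XOR 0b10001011110000001100011110010011100 = 0b10111011100000011101010000110101010.
Add column by column in base 2, right to left:
  0+1 = 1
  1+0 = 1
  0+1 = 1
  1+0 = 1
  0+0 = 0
  1+0 = 1
  0+1 = 1
  1+1 = 0 carry 1
  1+0+1 = 0 carry 1
  0+0+1 = 1
  0+0 = 0
  0+1 = 1
  0+0 = 0
  1+1 = 0 carry 1
  0+1+1 = 0 carry 1
  1+0+1 = 0 carry 1
  0+1+1 = 0 carry 1
  1+1+1 = 1 carry 1
  1+0+1 = 0 carry 1
  1+0+1 = 0 carry 1
  0+0+1 = 1
  0+0 = 0
  0+1 = 1
  0+0 = 0
  0+1 = 1
  0+1 = 1
  1+1 = 0 carry 1
  1+1+1 = 1 carry 1
  1+1+1 = 1 carry 1
  0+1+1 = 0 carry 1
  1+0+1 = 0 carry 1
  1+1+1 = 1 carry 1
  1+0+1 = 0 carry 1
  0+0+1 = 1
  1+1 = 0 carry 1
  final carry 1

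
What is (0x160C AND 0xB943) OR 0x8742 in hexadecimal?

0x160C AND 0xB943 = 0x1000.
Then OR with 0x8742.

0x9742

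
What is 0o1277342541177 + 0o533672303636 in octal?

0o2033235045035

Add column by column in base 8, right to left:
  7+6 = 5 carry 1
  7+3+1 = 3 carry 1
  1+6+1 = 0 carry 1
  1+3+1 = 5
  4+0 = 4
  5+3 = 0 carry 1
  2+2+1 = 5
  4+7 = 3 carry 1
  3+6+1 = 2 carry 1
  7+3+1 = 3 carry 1
  7+3+1 = 3 carry 1
  2+5+1 = 0 carry 1
  1+0+1 = 2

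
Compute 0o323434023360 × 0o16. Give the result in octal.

0o5621610420440

Multiply each base-8 digit by 14, carrying:
  0×14 = 0 → write 0
  6×14 = 84 → write 4 carry 10
  3×14+10 = 52 → write 4 carry 6
  3×14+6 = 48 → write 0 carry 6
  2×14+6 = 34 → write 2 carry 4
  0×14+4 = 4 → write 4
  4×14 = 56 → write 0 carry 7
  3×14+7 = 49 → write 1 carry 6
  4×14+6 = 62 → write 6 carry 7
  3×14+7 = 49 → write 1 carry 6
  2×14+6 = 34 → write 2 carry 4
  3×14+4 = 46 → write 6 carry 5
  remaining carry: 5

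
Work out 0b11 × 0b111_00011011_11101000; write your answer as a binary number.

0b101010101001110111000

Multiply each base-2 digit by 3, carrying:
  0×3 = 0 → write 0
  0×3 = 0 → write 0
  0×3 = 0 → write 0
  1×3 = 3 → write 1 carry 1
  0×3+1 = 1 → write 1
  1×3 = 3 → write 1 carry 1
  1×3+1 = 4 → write 0 carry 2
  1×3+2 = 5 → write 1 carry 2
  1×3+2 = 5 → write 1 carry 2
  1×3+2 = 5 → write 1 carry 2
  0×3+2 = 2 → write 0 carry 1
  1×3+1 = 4 → write 0 carry 2
  1×3+2 = 5 → write 1 carry 2
  0×3+2 = 2 → write 0 carry 1
  0×3+1 = 1 → write 1
  0×3 = 0 → write 0
  1×3 = 3 → write 1 carry 1
  1×3+1 = 4 → write 0 carry 2
  1×3+2 = 5 → write 1 carry 2
  remaining carry: 10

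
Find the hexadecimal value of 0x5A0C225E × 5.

0x1C23CABD6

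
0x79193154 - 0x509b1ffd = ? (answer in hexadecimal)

0x287e1157

Subtract column by column in base 16:
  4-d → 7 (borrow)
  5-f-1 → 5 (borrow)
  1-f-1 → 1 (borrow)
  3-1-1 → 1
  9-b → e (borrow)
  1-9-1 → 7 (borrow)
  9-0-1 → 8
  7-5 → 2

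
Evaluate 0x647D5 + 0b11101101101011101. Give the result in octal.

0x647D5 = 0o1443725 in octal.
0b11101101101011101 = 0o355535 in octal.
Add column by column in base 8, right to left:
  5+5 = 2 carry 1
  2+3+1 = 6
  7+5 = 4 carry 1
  3+5+1 = 1 carry 1
  4+5+1 = 2 carry 1
  4+3+1 = 0 carry 1
  1+0+1 = 2

0o2021462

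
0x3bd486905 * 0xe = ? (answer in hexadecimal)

Multiply each base-16 digit by 14, carrying:
  5×14 = 70 → write 6 carry 4
  0×14+4 = 4 → write 4
  9×14 = 126 → write e carry 7
  6×14+7 = 91 → write b carry 5
  8×14+5 = 117 → write 5 carry 7
  4×14+7 = 63 → write f carry 3
  d×14+3 = 185 → write 9 carry 11
  b×14+11 = 165 → write 5 carry 10
  3×14+10 = 52 → write 4 carry 3
  remaining carry: 3

0x3459f5be46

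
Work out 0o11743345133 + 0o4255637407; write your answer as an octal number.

0o16221204542

Add column by column in base 8, right to left:
  3+7 = 2 carry 1
  3+0+1 = 4
  1+4 = 5
  5+7 = 4 carry 1
  4+3+1 = 0 carry 1
  3+6+1 = 2 carry 1
  3+5+1 = 1 carry 1
  4+5+1 = 2 carry 1
  7+2+1 = 2 carry 1
  1+4+1 = 6
  1+0 = 1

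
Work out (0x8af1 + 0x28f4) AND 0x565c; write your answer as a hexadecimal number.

0x1244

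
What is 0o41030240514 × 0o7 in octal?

0o347252144424

Multiply each base-8 digit by 7, carrying:
  4×7 = 28 → write 4 carry 3
  1×7+3 = 10 → write 2 carry 1
  5×7+1 = 36 → write 4 carry 4
  0×7+4 = 4 → write 4
  4×7 = 28 → write 4 carry 3
  2×7+3 = 17 → write 1 carry 2
  0×7+2 = 2 → write 2
  3×7 = 21 → write 5 carry 2
  0×7+2 = 2 → write 2
  1×7 = 7 → write 7
  4×7 = 28 → write 4 carry 3
  remaining carry: 3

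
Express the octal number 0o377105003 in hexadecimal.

Each octal digit is 3 bits: 3=011 7=111 7=111 1=001 0=000 5=101 0=000 0=000 3=011.
Group the bits into nibbles: 0011 1111 1100 1000 1010 0000 0011 → 3fc8a03.

0x3fc8a03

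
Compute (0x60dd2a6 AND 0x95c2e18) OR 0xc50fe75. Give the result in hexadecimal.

0xc5cfe75

0x60dd2a6 AND 0x95c2e18 = 0x00c0200.
Then OR with 0xc50fe75.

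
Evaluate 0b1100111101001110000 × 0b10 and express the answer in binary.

Multiply each base-2 digit by 2, carrying:
  0×2 = 0 → write 0
  0×2 = 0 → write 0
  0×2 = 0 → write 0
  0×2 = 0 → write 0
  1×2 = 2 → write 0 carry 1
  1×2+1 = 3 → write 1 carry 1
  1×2+1 = 3 → write 1 carry 1
  0×2+1 = 1 → write 1
  0×2 = 0 → write 0
  1×2 = 2 → write 0 carry 1
  0×2+1 = 1 → write 1
  1×2 = 2 → write 0 carry 1
  1×2+1 = 3 → write 1 carry 1
  1×2+1 = 3 → write 1 carry 1
  1×2+1 = 3 → write 1 carry 1
  0×2+1 = 1 → write 1
  0×2 = 0 → write 0
  1×2 = 2 → write 0 carry 1
  1×2+1 = 3 → write 1 carry 1
  remaining carry: 1

0b11001111010011100000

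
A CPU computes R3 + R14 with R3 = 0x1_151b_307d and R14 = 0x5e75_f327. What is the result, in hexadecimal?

Add column by column in base 16, right to left:
  d+7 = 4 carry 1
  7+2+1 = a
  0+3 = 3
  3+f = 2 carry 1
  b+5+1 = 1 carry 1
  1+7+1 = 9
  5+e = 3 carry 1
  1+5+1 = 7
  1+0 = 1

0x1739123a4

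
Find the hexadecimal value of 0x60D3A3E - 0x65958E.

Subtract column by column in base 16:
  E-E → 0
  3-8 → B (borrow)
  A-5-1 → 4
  3-9 → A (borrow)
  D-5-1 → 7
  0-6 → A (borrow)
  6-0-1 → 5

0x5A7A4B0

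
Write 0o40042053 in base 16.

Each octal digit is 3 bits: 4=100 0=000 0=000 4=100 2=010 0=000 5=101 3=011.
Group the bits into nibbles: 1000 0000 0100 0100 0010 1011 → 80442b.

0x80442b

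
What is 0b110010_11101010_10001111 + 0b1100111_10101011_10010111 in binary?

0b100110101001011000100110

Add column by column in base 2, right to left:
  1+1 = 0 carry 1
  1+1+1 = 1 carry 1
  1+1+1 = 1 carry 1
  1+0+1 = 0 carry 1
  0+1+1 = 0 carry 1
  0+0+1 = 1
  0+0 = 0
  1+1 = 0 carry 1
  0+1+1 = 0 carry 1
  1+1+1 = 1 carry 1
  0+0+1 = 1
  1+1 = 0 carry 1
  0+0+1 = 1
  1+1 = 0 carry 1
  1+0+1 = 0 carry 1
  1+1+1 = 1 carry 1
  0+1+1 = 0 carry 1
  1+1+1 = 1 carry 1
  0+1+1 = 0 carry 1
  0+0+1 = 1
  1+0 = 1
  1+1 = 0 carry 1
  0+1+1 = 0 carry 1
  final carry 1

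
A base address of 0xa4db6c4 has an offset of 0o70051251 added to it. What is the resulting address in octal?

0o1313404555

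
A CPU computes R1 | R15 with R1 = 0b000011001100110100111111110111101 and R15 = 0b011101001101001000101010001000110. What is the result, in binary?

0b011111001101111100111111111111111

OR bit by bit (1 where either bit is 1):
  000011001100110100111111110111101
| 011101001101001000101010001000110
= 011111001101111100111111111111111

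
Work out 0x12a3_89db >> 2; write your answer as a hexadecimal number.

0x4a8e276

2 bits is not a whole number of base-16 digits; in binary: 10010101000111000100111011011 >> 2 = 100101010001110001001110110.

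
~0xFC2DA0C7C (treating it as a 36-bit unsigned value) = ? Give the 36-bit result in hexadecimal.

Each hex digit d becomes F−d:
  F→0, C→3, 2→D, D→2, A→5, 0→F, C→3, 7→8, C→3

0x03D25F383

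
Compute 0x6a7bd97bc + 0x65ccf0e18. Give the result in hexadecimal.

Add column by column in base 16, right to left:
  c+8 = 4 carry 1
  b+1+1 = d
  7+e = 5 carry 1
  9+0+1 = a
  d+f = c carry 1
  b+c+1 = 8 carry 1
  7+c+1 = 4 carry 1
  a+5+1 = 0 carry 1
  6+6+1 = d

0xd048ca5d4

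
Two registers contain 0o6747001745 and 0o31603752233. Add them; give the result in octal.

0o40552754200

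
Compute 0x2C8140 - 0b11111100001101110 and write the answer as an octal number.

0o12504322

0x2C8140 = 0o13100500 in octal.
0b11111100001101110 = 0o374156 in octal.
Subtract column by column in base 8:
  0-6 → 2 (borrow)
  0-5-1 → 2 (borrow)
  5-1-1 → 3
  0-4 → 4 (borrow)
  0-7-1 → 0 (borrow)
  1-3-1 → 5 (borrow)
  3-0-1 → 2
  1-0 → 1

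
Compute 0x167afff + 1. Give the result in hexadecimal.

The trailing 3 digits are F (max in base 16), so adding 1 cascades: they roll to 0 and the next digit up increments.

0x167b000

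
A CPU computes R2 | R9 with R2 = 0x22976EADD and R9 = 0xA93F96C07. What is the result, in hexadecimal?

0xABBFFEEDF

OR each hex digit independently (no carries):
  2|A=A, 2|9=B, 9|3=B, 7|F=F, 6|9=F, E|6=E, A|C=E, D|0=D, D|7=F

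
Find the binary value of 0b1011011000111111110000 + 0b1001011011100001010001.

0b10100110100100001000001

Add column by column in base 2, right to left:
  0+1 = 1
  0+0 = 0
  0+0 = 0
  0+0 = 0
  1+1 = 0 carry 1
  1+0+1 = 0 carry 1
  1+1+1 = 1 carry 1
  1+0+1 = 0 carry 1
  1+0+1 = 0 carry 1
  1+0+1 = 0 carry 1
  1+0+1 = 0 carry 1
  1+1+1 = 1 carry 1
  0+1+1 = 0 carry 1
  0+1+1 = 0 carry 1
  0+0+1 = 1
  1+1 = 0 carry 1
  1+1+1 = 1 carry 1
  0+0+1 = 1
  1+1 = 0 carry 1
  1+0+1 = 0 carry 1
  0+0+1 = 1
  1+1 = 0 carry 1
  final carry 1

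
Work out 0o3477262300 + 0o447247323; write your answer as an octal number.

0o4146531623

Add column by column in base 8, right to left:
  0+3 = 3
  0+2 = 2
  3+3 = 6
  2+7 = 1 carry 1
  6+4+1 = 3 carry 1
  2+2+1 = 5
  7+7 = 6 carry 1
  7+4+1 = 4 carry 1
  4+4+1 = 1 carry 1
  3+0+1 = 4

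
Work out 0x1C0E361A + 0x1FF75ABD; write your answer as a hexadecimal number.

Add column by column in base 16, right to left:
  A+D = 7 carry 1
  1+B+1 = D
  6+A = 0 carry 1
  3+5+1 = 9
  E+7 = 5 carry 1
  0+F+1 = 0 carry 1
  C+F+1 = C carry 1
  1+1+1 = 3

0x3C0590D7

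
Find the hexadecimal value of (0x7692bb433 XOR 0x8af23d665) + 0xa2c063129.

0x19f20e937f

First 0x7692bb433 XOR 0x8af23d665 = 0xfc6086256.
Add column by column in base 16, right to left:
  6+9 = f
  5+2 = 7
  2+1 = 3
  6+3 = 9
  8+6 = e
  0+0 = 0
  6+c = 2 carry 1
  c+2+1 = f
  f+a = 9 carry 1
  final carry 1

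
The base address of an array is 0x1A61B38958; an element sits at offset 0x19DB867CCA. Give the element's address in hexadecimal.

Add column by column in base 16, right to left:
  8+A = 2 carry 1
  5+C+1 = 2 carry 1
  9+C+1 = 6 carry 1
  8+7+1 = 0 carry 1
  3+6+1 = A
  B+8 = 3 carry 1
  1+B+1 = D
  6+D = 3 carry 1
  A+9+1 = 4 carry 1
  1+1+1 = 3

0x343D3A0622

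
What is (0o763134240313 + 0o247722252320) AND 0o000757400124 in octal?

Add column by column in base 8, right to left:
  3+0 = 3
  1+2 = 3
  3+3 = 6
  0+2 = 2
  4+5 = 1 carry 1
  2+2+1 = 5
  4+2 = 6
  3+2 = 5
  1+7 = 0 carry 1
  3+7+1 = 3 carry 1
  6+4+1 = 3 carry 1
  7+2+1 = 2 carry 1
  final carry 1
Sum = 0o1233056512633; now AND with 0o000757400124:
  1&0=0, 2&0=0, 3&0=0, 3&0=0, 0&7=0, 5&5=5, 6&7=6, 5&4=4, 1&0=0, 2&0=0, 6&1=0, 3&2=2, 3&4=0

0o56400020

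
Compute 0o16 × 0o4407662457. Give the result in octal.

0o77155704222

Multiply each base-8 digit by 14, carrying:
  7×14 = 98 → write 2 carry 12
  5×14+12 = 82 → write 2 carry 10
  4×14+10 = 66 → write 2 carry 8
  2×14+8 = 36 → write 4 carry 4
  6×14+4 = 88 → write 0 carry 11
  6×14+11 = 95 → write 7 carry 11
  7×14+11 = 109 → write 5 carry 13
  0×14+13 = 13 → write 5 carry 1
  4×14+1 = 57 → write 1 carry 7
  4×14+7 = 63 → write 7 carry 7
  remaining carry: 7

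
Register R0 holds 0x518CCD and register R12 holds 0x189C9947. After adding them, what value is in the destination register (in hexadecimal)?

Add column by column in base 16, right to left:
  D+7 = 4 carry 1
  C+4+1 = 1 carry 1
  C+9+1 = 6 carry 1
  8+9+1 = 2 carry 1
  1+C+1 = E
  5+9 = E
  0+8 = 8
  0+1 = 1

0x18EE2614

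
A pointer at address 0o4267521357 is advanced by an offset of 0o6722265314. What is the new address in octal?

0o13212006673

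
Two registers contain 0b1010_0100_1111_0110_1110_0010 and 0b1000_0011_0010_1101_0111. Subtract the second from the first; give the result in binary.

0b100111001100010000001011

Subtract column by column in base 2:
  0-1 → 1 (borrow)
  1-1-1 → 1 (borrow)
  0-1-1 → 0 (borrow)
  0-0-1 → 1 (borrow)
  0-1-1 → 0 (borrow)
  1-0-1 → 0
  1-1 → 0
  1-1 → 0
  0-0 → 0
  1-1 → 0
  1-0 → 1
  0-0 → 0
  1-1 → 0
  1-1 → 0
  1-0 → 1
  1-0 → 1
  0-0 → 0
  0-0 → 0
  1-0 → 1
  0-1 → 1 (borrow)
  0-0-1 → 1 (borrow)
  1-0-1 → 0
  0-0 → 0
  1-0 → 1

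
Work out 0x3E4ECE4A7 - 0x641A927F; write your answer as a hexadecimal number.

0x380D25228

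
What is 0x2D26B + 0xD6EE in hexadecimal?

Add column by column in base 16, right to left:
  B+E = 9 carry 1
  6+E+1 = 5 carry 1
  2+6+1 = 9
  D+D = A carry 1
  2+0+1 = 3

0x3A959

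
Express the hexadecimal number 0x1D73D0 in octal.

0o7271720

Expand each hex digit to 4 bits: 1=0001 D=1101 7=0111 3=0011 D=1101 0=0000.
Group the bits in threes: 111 010 111 001 111 010 000 → 7271720.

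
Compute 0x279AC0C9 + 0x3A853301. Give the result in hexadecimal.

0x621FF3CA

Add column by column in base 16, right to left:
  9+1 = A
  C+0 = C
  0+3 = 3
  C+3 = F
  A+5 = F
  9+8 = 1 carry 1
  7+A+1 = 2 carry 1
  2+3+1 = 6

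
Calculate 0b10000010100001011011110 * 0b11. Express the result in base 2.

Multiply each base-2 digit by 3, carrying:
  0×3 = 0 → write 0
  1×3 = 3 → write 1 carry 1
  1×3+1 = 4 → write 0 carry 2
  1×3+2 = 5 → write 1 carry 2
  1×3+2 = 5 → write 1 carry 2
  0×3+2 = 2 → write 0 carry 1
  1×3+1 = 4 → write 0 carry 2
  1×3+2 = 5 → write 1 carry 2
  0×3+2 = 2 → write 0 carry 1
  1×3+1 = 4 → write 0 carry 2
  0×3+2 = 2 → write 0 carry 1
  0×3+1 = 1 → write 1
  0×3 = 0 → write 0
  0×3 = 0 → write 0
  1×3 = 3 → write 1 carry 1
  0×3+1 = 1 → write 1
  1×3 = 3 → write 1 carry 1
  0×3+1 = 1 → write 1
  0×3 = 0 → write 0
  0×3 = 0 → write 0
  0×3 = 0 → write 0
  0×3 = 0 → write 0
  1×3 = 3 → write 1 carry 1
  remaining carry: 1

0b110000111100100010011010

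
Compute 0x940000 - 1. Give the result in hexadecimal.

0x93ffff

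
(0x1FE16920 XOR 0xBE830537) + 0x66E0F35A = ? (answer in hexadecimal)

0x108435F71

First 0x1FE16920 XOR 0xBE830537 = 0xA1626C17.
Add column by column in base 16, right to left:
  7+A = 1 carry 1
  1+5+1 = 7
  C+3 = F
  6+F = 5 carry 1
  2+0+1 = 3
  6+E = 4 carry 1
  1+6+1 = 8
  A+6 = 0 carry 1
  final carry 1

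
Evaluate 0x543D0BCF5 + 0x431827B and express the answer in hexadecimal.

0x548023F70

Add column by column in base 16, right to left:
  5+B = 0 carry 1
  F+7+1 = 7 carry 1
  C+2+1 = F
  B+8 = 3 carry 1
  0+1+1 = 2
  D+3 = 0 carry 1
  3+4+1 = 8
  4+0 = 4
  5+0 = 5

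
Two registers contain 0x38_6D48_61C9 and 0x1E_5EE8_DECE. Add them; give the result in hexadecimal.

Add column by column in base 16, right to left:
  9+E = 7 carry 1
  C+C+1 = 9 carry 1
  1+E+1 = 0 carry 1
  6+D+1 = 4 carry 1
  8+8+1 = 1 carry 1
  4+E+1 = 3 carry 1
  D+E+1 = C carry 1
  6+5+1 = C
  8+E = 6 carry 1
  3+1+1 = 5

0x56CC314097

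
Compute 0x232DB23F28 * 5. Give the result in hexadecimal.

0xAFE47B3BC8

Multiply each base-16 digit by 5, carrying:
  8×5 = 40 → write 8 carry 2
  2×5+2 = 12 → write C
  F×5 = 75 → write B carry 4
  3×5+4 = 19 → write 3 carry 1
  2×5+1 = 11 → write B
  B×5 = 55 → write 7 carry 3
  D×5+3 = 68 → write 4 carry 4
  2×5+4 = 14 → write E
  3×5 = 15 → write F
  2×5 = 10 → write A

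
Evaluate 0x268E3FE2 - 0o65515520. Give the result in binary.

0b100101101101111010010010010010

0x268E3FE2 = 0b100110100011100011111111100010 in binary.
0o65515520 = 0b110101101001101101010000 in binary.
Subtract column by column in base 2:
  0-0 → 0
  1-0 → 1
  0-0 → 0
  0-0 → 0
  0-1 → 1 (borrow)
  1-0-1 → 0
  1-1 → 0
  1-0 → 1
  1-1 → 0
  1-1 → 0
  1-0 → 1
  1-1 → 0
  1-1 → 0
  1-0 → 1
  0-0 → 0
  0-1 → 1 (borrow)
  0-0-1 → 1 (borrow)
  1-1-1 → 1 (borrow)
  1-1-1 → 1 (borrow)
  1-0-1 → 0
  0-1 → 1 (borrow)
  0-0-1 → 1 (borrow)
  0-1-1 → 0 (borrow)
  1-1-1 → 1 (borrow)
  0-0-1 → 1 (borrow)
  1-0-1 → 0
  1-0 → 1
  0-0 → 0
  0-0 → 0
  1-0 → 1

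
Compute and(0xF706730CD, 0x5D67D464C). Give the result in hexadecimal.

AND each hex digit independently (no carries):
  F&5=5, 7&D=5, 0&6=0, 6&7=6, 7&D=5, 3&4=0, 0&6=0, C&4=4, D&C=C

0x55065004C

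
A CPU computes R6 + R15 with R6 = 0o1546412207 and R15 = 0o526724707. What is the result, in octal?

0o2275337116

Add column by column in base 8, right to left:
  7+7 = 6 carry 1
  0+0+1 = 1
  2+7 = 1 carry 1
  2+4+1 = 7
  1+2 = 3
  4+7 = 3 carry 1
  6+6+1 = 5 carry 1
  4+2+1 = 7
  5+5 = 2 carry 1
  1+0+1 = 2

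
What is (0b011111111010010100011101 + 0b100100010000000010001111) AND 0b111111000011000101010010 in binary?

0b100000010000100000000

Add column by column in base 2, right to left:
  1+1 = 0 carry 1
  0+1+1 = 0 carry 1
  1+1+1 = 1 carry 1
  1+1+1 = 1 carry 1
  1+0+1 = 0 carry 1
  0+0+1 = 1
  0+0 = 0
  0+1 = 1
  1+0 = 1
  0+0 = 0
  1+0 = 1
  0+0 = 0
  0+0 = 0
  1+0 = 1
  0+0 = 0
  1+0 = 1
  1+1 = 0 carry 1
  1+0+1 = 0 carry 1
  1+0+1 = 0 carry 1
  1+0+1 = 0 carry 1
  1+1+1 = 1 carry 1
  1+0+1 = 0 carry 1
  1+0+1 = 0 carry 1
  0+1+1 = 0 carry 1
  final carry 1
Sum = 0b1000100001010010110101100; now AND with 0b111111000011000101010010:
  1000100001010010110101100
& 0111111000011000101010010
= 0000100000010000100000000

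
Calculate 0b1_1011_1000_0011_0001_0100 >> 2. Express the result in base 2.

Right shift by 2: drop the 2 least-significant bits.

0b1101110000011000101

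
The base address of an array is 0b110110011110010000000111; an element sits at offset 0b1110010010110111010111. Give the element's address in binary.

Add column by column in base 2, right to left:
  1+1 = 0 carry 1
  1+1+1 = 1 carry 1
  1+1+1 = 1 carry 1
  0+0+1 = 1
  0+1 = 1
  0+0 = 0
  0+1 = 1
  0+1 = 1
  0+1 = 1
  0+0 = 0
  1+1 = 0 carry 1
  0+1+1 = 0 carry 1
  0+0+1 = 1
  1+1 = 0 carry 1
  1+0+1 = 0 carry 1
  1+0+1 = 0 carry 1
  1+1+1 = 1 carry 1
  0+0+1 = 1
  0+0 = 0
  1+1 = 0 carry 1
  1+1+1 = 1 carry 1
  0+1+1 = 0 carry 1
  1+0+1 = 0 carry 1
  1+0+1 = 0 carry 1
  final carry 1

0b1000100110001000111011110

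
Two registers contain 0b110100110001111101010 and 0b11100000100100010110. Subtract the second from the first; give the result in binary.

Subtract column by column in base 2:
  0-0 → 0
  1-1 → 0
  0-1 → 1 (borrow)
  1-0-1 → 0
  0-1 → 1 (borrow)
  1-0-1 → 0
  1-0 → 1
  1-0 → 1
  1-1 → 0
  1-0 → 1
  0-0 → 0
  0-1 → 1 (borrow)
  0-0-1 → 1 (borrow)
  1-0-1 → 0
  1-0 → 1
  0-0 → 0
  0-0 → 0
  1-1 → 0
  0-1 → 1 (borrow)
  1-1-1 → 1 (borrow)
  1-0-1 → 0

0b11000101101011010100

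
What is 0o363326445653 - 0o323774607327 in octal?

Subtract column by column in base 8:
  3-7 → 4 (borrow)
  5-2-1 → 2
  6-3 → 3
  5-7 → 6 (borrow)
  4-0-1 → 3
  4-6 → 6 (borrow)
  6-4-1 → 1
  2-7 → 3 (borrow)
  3-7-1 → 3 (borrow)
  3-3-1 → 7 (borrow)
  6-2-1 → 3
  3-3 → 0

0o37331636324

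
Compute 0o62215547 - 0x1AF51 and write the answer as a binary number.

0b110001110110110000010110

0o62215547 = 0b110010010001101101100111 in binary.
0x1AF51 = 0b11010111101010001 in binary.
Subtract column by column in base 2:
  1-1 → 0
  1-0 → 1
  1-0 → 1
  0-0 → 0
  0-1 → 1 (borrow)
  1-0-1 → 0
  1-1 → 0
  0-0 → 0
  1-1 → 0
  1-1 → 0
  0-1 → 1 (borrow)
  1-1-1 → 1 (borrow)
  1-0-1 → 0
  0-1 → 1 (borrow)
  0-0-1 → 1 (borrow)
  0-1-1 → 0 (borrow)
  1-1-1 → 1 (borrow)
  0-0-1 → 1 (borrow)
  0-0-1 → 1 (borrow)
  1-0-1 → 0
  0-0 → 0
  0-0 → 0
  1-0 → 1
  1-0 → 1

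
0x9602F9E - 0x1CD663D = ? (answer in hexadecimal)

0x792C961

Subtract column by column in base 16:
  E-D → 1
  9-3 → 6
  F-6 → 9
  2-6 → C (borrow)
  0-D-1 → 2 (borrow)
  6-C-1 → 9 (borrow)
  9-1-1 → 7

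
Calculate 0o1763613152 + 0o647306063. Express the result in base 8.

0o2633121235

Add column by column in base 8, right to left:
  2+3 = 5
  5+6 = 3 carry 1
  1+0+1 = 2
  3+6 = 1 carry 1
  1+0+1 = 2
  6+3 = 1 carry 1
  3+7+1 = 3 carry 1
  6+4+1 = 3 carry 1
  7+6+1 = 6 carry 1
  1+0+1 = 2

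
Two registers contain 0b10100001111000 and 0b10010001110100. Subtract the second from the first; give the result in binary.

Subtract column by column in base 2:
  0-0 → 0
  0-0 → 0
  0-1 → 1 (borrow)
  1-0-1 → 0
  1-1 → 0
  1-1 → 0
  1-1 → 0
  0-0 → 0
  0-0 → 0
  0-0 → 0
  0-1 → 1 (borrow)
  1-0-1 → 0
  0-0 → 0
  1-1 → 0

0b10000000100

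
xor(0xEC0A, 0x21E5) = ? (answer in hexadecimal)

0xCDEF

XOR each hex digit independently (no carries):
  E^2=C, C^1=D, 0^E=E, A^5=F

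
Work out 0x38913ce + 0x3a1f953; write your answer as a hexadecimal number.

0x72b0d21

Add column by column in base 16, right to left:
  e+3 = 1 carry 1
  c+5+1 = 2 carry 1
  3+9+1 = d
  1+f = 0 carry 1
  9+1+1 = b
  8+a = 2 carry 1
  3+3+1 = 7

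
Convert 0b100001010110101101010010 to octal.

0o41265522

Group the bits in threes: 100 001 010 110 101 101 010 010 → 41265522.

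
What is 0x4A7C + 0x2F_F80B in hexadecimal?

Add column by column in base 16, right to left:
  C+B = 7 carry 1
  7+0+1 = 8
  A+8 = 2 carry 1
  4+F+1 = 4 carry 1
  0+F+1 = 0 carry 1
  0+2+1 = 3

0x304287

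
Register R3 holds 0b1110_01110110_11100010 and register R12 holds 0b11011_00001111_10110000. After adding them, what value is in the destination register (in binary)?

0b1010011000011010010010

Add column by column in base 2, right to left:
  0+0 = 0
  1+0 = 1
  0+0 = 0
  0+0 = 0
  0+1 = 1
  1+1 = 0 carry 1
  1+0+1 = 0 carry 1
  1+1+1 = 1 carry 1
  0+1+1 = 0 carry 1
  1+1+1 = 1 carry 1
  1+1+1 = 1 carry 1
  0+1+1 = 0 carry 1
  1+0+1 = 0 carry 1
  1+0+1 = 0 carry 1
  1+0+1 = 0 carry 1
  0+0+1 = 1
  0+1 = 1
  1+1 = 0 carry 1
  1+0+1 = 0 carry 1
  1+1+1 = 1 carry 1
  0+1+1 = 0 carry 1
  final carry 1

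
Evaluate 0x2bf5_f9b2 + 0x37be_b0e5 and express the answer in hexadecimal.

0x63b4aa97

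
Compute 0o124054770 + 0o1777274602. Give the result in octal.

0o2123351572

Add column by column in base 8, right to left:
  0+2 = 2
  7+0 = 7
  7+6 = 5 carry 1
  4+4+1 = 1 carry 1
  5+7+1 = 5 carry 1
  0+2+1 = 3
  4+7 = 3 carry 1
  2+7+1 = 2 carry 1
  1+7+1 = 1 carry 1
  0+1+1 = 2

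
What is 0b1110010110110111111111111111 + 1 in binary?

0b1110010110111000000000000000

The trailing 15 digits are 1 (max in base 2), so adding 1 cascades: they roll to 0 and the next digit up increments.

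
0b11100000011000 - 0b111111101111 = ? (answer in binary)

0b10100000101001

Subtract column by column in base 2:
  0-1 → 1 (borrow)
  0-1-1 → 0 (borrow)
  0-1-1 → 0 (borrow)
  1-1-1 → 1 (borrow)
  1-0-1 → 0
  0-1 → 1 (borrow)
  0-1-1 → 0 (borrow)
  0-1-1 → 0 (borrow)
  0-1-1 → 0 (borrow)
  0-1-1 → 0 (borrow)
  0-1-1 → 0 (borrow)
  1-1-1 → 1 (borrow)
  1-0-1 → 0
  1-0 → 1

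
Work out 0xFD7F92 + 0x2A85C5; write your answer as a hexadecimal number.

Add column by column in base 16, right to left:
  2+5 = 7
  9+C = 5 carry 1
  F+5+1 = 5 carry 1
  7+8+1 = 0 carry 1
  D+A+1 = 8 carry 1
  F+2+1 = 2 carry 1
  final carry 1

0x1280557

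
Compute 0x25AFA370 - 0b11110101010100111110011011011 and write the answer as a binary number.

0x25AFA370 = 0b100101101011111010001101110000 in binary.
Subtract column by column in base 2:
  0-1 → 1 (borrow)
  0-1-1 → 0 (borrow)
  0-0-1 → 1 (borrow)
  0-1-1 → 0 (borrow)
  1-1-1 → 1 (borrow)
  1-0-1 → 0
  1-1 → 0
  0-1 → 1 (borrow)
  1-0-1 → 0
  1-0 → 1
  0-1 → 1 (borrow)
  0-1-1 → 0 (borrow)
  0-1-1 → 0 (borrow)
  1-1-1 → 1 (borrow)
  0-1-1 → 0 (borrow)
  1-0-1 → 0
  1-0 → 1
  1-1 → 0
  1-0 → 1
  1-1 → 0
  0-0 → 0
  1-1 → 0
  0-0 → 0
  1-1 → 0
  1-0 → 1
  0-1 → 1 (borrow)
  1-1-1 → 1 (borrow)
  0-1-1 → 0 (borrow)
  0-1-1 → 0 (borrow)
  1-0-1 → 0

0b111000001010010011010010101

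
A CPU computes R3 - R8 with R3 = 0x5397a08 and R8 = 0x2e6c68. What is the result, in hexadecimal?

0x50b0da0

Subtract column by column in base 16:
  8-8 → 0
  0-6 → a (borrow)
  a-c-1 → d (borrow)
  7-6-1 → 0
  9-e → b (borrow)
  3-2-1 → 0
  5-0 → 5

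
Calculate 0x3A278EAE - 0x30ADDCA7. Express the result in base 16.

Subtract column by column in base 16:
  E-7 → 7
  A-A → 0
  E-C → 2
  8-D → B (borrow)
  7-D-1 → 9 (borrow)
  2-A-1 → 7 (borrow)
  A-0-1 → 9
  3-3 → 0

0x979B207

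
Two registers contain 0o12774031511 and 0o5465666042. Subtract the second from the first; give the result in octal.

0o5306143447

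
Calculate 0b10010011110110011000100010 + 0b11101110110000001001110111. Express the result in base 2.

Add column by column in base 2, right to left:
  0+1 = 1
  1+1 = 0 carry 1
  0+1+1 = 0 carry 1
  0+0+1 = 1
  0+1 = 1
  1+1 = 0 carry 1
  0+1+1 = 0 carry 1
  0+0+1 = 1
  0+0 = 0
  1+1 = 0 carry 1
  1+0+1 = 0 carry 1
  0+0+1 = 1
  0+0 = 0
  1+0 = 1
  1+0 = 1
  0+0 = 0
  1+1 = 0 carry 1
  1+1+1 = 1 carry 1
  1+0+1 = 0 carry 1
  1+1+1 = 1 carry 1
  0+1+1 = 0 carry 1
  0+1+1 = 0 carry 1
  1+0+1 = 0 carry 1
  0+1+1 = 0 carry 1
  0+1+1 = 0 carry 1
  1+1+1 = 1 carry 1
  final carry 1

0b110000010100110100010011001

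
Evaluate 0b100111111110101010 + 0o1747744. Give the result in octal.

0b100111111110101010 = 0o477652 in octal.
Add column by column in base 8, right to left:
  2+4 = 6
  5+4 = 1 carry 1
  6+7+1 = 6 carry 1
  7+7+1 = 7 carry 1
  7+4+1 = 4 carry 1
  4+7+1 = 4 carry 1
  0+1+1 = 2

0o2447616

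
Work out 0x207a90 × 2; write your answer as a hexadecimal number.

Multiply each base-16 digit by 2, carrying:
  0×2 = 0 → write 0
  9×2 = 18 → write 2 carry 1
  a×2+1 = 21 → write 5 carry 1
  7×2+1 = 15 → write f
  0×2 = 0 → write 0
  2×2 = 4 → write 4

0x40f520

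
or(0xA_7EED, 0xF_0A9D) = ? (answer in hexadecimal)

0xF7EFD

OR each hex digit independently (no carries):
  A|F=F, 7|0=7, E|A=E, E|9=F, D|D=D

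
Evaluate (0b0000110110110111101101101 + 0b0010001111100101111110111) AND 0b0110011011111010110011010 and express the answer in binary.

Add column by column in base 2, right to left:
  1+1 = 0 carry 1
  0+1+1 = 0 carry 1
  1+1+1 = 1 carry 1
  1+0+1 = 0 carry 1
  0+1+1 = 0 carry 1
  1+1+1 = 1 carry 1
  1+1+1 = 1 carry 1
  0+1+1 = 0 carry 1
  1+1+1 = 1 carry 1
  1+1+1 = 1 carry 1
  1+0+1 = 0 carry 1
  1+1+1 = 1 carry 1
  0+0+1 = 1
  1+0 = 1
  1+1 = 0 carry 1
  0+1+1 = 0 carry 1
  1+1+1 = 1 carry 1
  1+1+1 = 1 carry 1
  0+1+1 = 0 carry 1
  1+0+1 = 0 carry 1
  1+0+1 = 0 carry 1
  0+0+1 = 1
  0+1 = 1
Sum = 0b11000110011101101100100; now AND with 0b0110011011111010110011010:
  0011000110011101101100100
& 0110011011111010110011010
= 0010000010011000100000000

0b10000010011000100000000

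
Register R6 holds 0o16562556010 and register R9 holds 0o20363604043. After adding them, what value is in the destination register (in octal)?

0o37146362053

Add column by column in base 8, right to left:
  0+3 = 3
  1+4 = 5
  0+0 = 0
  6+4 = 2 carry 1
  5+0+1 = 6
  5+6 = 3 carry 1
  2+3+1 = 6
  6+6 = 4 carry 1
  5+3+1 = 1 carry 1
  6+0+1 = 7
  1+2 = 3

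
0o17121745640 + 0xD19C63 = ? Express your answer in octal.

0o17206264003

0xD19C63 = 0o64316143 in octal.
Add column by column in base 8, right to left:
  0+3 = 3
  4+4 = 0 carry 1
  6+1+1 = 0 carry 1
  5+6+1 = 4 carry 1
  4+1+1 = 6
  7+3 = 2 carry 1
  1+4+1 = 6
  2+6 = 0 carry 1
  1+0+1 = 2
  7+0 = 7
  1+0 = 1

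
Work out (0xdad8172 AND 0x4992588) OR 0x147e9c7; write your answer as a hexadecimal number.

0x5cfe9c7

0xdad8172 AND 0x4992588 = 0x4890100.
Then OR with 0x147e9c7.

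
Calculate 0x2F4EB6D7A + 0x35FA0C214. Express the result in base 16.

0x6548C2F8E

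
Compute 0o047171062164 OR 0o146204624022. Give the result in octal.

OR each oct digit independently (no carries):
  0|1=1, 4|4=4, 7|6=7, 1|2=3, 7|0=7, 1|4=5, 0|6=6, 6|2=6, 2|4=6, 1|0=1, 6|2=6, 4|2=6

0o147375666166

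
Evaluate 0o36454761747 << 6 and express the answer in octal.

0o3645476174700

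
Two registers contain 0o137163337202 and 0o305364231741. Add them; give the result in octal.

Add column by column in base 8, right to left:
  2+1 = 3
  0+4 = 4
  2+7 = 1 carry 1
  7+1+1 = 1 carry 1
  3+3+1 = 7
  3+2 = 5
  3+4 = 7
  6+6 = 4 carry 1
  1+3+1 = 5
  7+5 = 4 carry 1
  3+0+1 = 4
  1+3 = 4

0o444547571143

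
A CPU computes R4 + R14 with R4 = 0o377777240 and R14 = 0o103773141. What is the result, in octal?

Add column by column in base 8, right to left:
  0+1 = 1
  4+4 = 0 carry 1
  2+1+1 = 4
  7+3 = 2 carry 1
  7+7+1 = 7 carry 1
  7+7+1 = 7 carry 1
  7+3+1 = 3 carry 1
  7+0+1 = 0 carry 1
  3+1+1 = 5

0o503772401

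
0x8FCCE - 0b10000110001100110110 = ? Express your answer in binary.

0b1001100110011000

0x8FCCE = 0b10001111110011001110 in binary.
Subtract column by column in base 2:
  0-0 → 0
  1-1 → 0
  1-1 → 0
  1-0 → 1
  0-1 → 1 (borrow)
  0-1-1 → 0 (borrow)
  1-0-1 → 0
  1-0 → 1
  0-1 → 1 (borrow)
  0-1-1 → 0 (borrow)
  1-0-1 → 0
  1-0 → 1
  1-0 → 1
  1-1 → 0
  1-1 → 0
  1-0 → 1
  0-0 → 0
  0-0 → 0
  0-0 → 0
  1-1 → 0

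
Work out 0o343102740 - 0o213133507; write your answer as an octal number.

0o127747231

Subtract column by column in base 8:
  0-7 → 1 (borrow)
  4-0-1 → 3
  7-5 → 2
  2-3 → 7 (borrow)
  0-3-1 → 4 (borrow)
  1-1-1 → 7 (borrow)
  3-3-1 → 7 (borrow)
  4-1-1 → 2
  3-2 → 1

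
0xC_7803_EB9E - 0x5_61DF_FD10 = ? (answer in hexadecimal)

Subtract column by column in base 16:
  E-0 → E
  9-1 → 8
  B-D → E (borrow)
  E-F-1 → E (borrow)
  3-F-1 → 3 (borrow)
  0-D-1 → 2 (borrow)
  8-1-1 → 6
  7-6 → 1
  C-5 → 7

0x71623EE8E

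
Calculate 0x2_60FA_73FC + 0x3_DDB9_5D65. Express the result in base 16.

0x63EB3D161

Add column by column in base 16, right to left:
  C+5 = 1 carry 1
  F+6+1 = 6 carry 1
  3+D+1 = 1 carry 1
  7+5+1 = D
  A+9 = 3 carry 1
  F+B+1 = B carry 1
  0+D+1 = E
  6+D = 3 carry 1
  2+3+1 = 6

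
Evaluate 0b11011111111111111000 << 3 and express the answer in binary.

0b11011111111111111000000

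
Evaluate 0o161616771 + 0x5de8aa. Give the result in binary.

0o161616771 = 0b1110001110001110111111001 in binary.
0x5de8aa = 0b10111011110100010101010 in binary.
Add column by column in base 2, right to left:
  1+0 = 1
  0+1 = 1
  0+0 = 0
  1+1 = 0 carry 1
  1+0+1 = 0 carry 1
  1+1+1 = 1 carry 1
  1+0+1 = 0 carry 1
  1+1+1 = 1 carry 1
  1+0+1 = 0 carry 1
  0+0+1 = 1
  1+0 = 1
  1+1 = 0 carry 1
  1+0+1 = 0 carry 1
  0+1+1 = 0 carry 1
  0+1+1 = 0 carry 1
  0+1+1 = 0 carry 1
  1+1+1 = 1 carry 1
  1+0+1 = 0 carry 1
  1+1+1 = 1 carry 1
  0+1+1 = 0 carry 1
  0+1+1 = 0 carry 1
  0+0+1 = 1
  1+1 = 0 carry 1
  1+0+1 = 0 carry 1
  1+0+1 = 0 carry 1
  final carry 1

0b10001001010000011010100011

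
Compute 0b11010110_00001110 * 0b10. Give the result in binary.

0b11010110000011100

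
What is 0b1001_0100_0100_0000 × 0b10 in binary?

0b10010100010000000

Multiply each base-2 digit by 2, carrying:
  0×2 = 0 → write 0
  0×2 = 0 → write 0
  0×2 = 0 → write 0
  0×2 = 0 → write 0
  0×2 = 0 → write 0
  0×2 = 0 → write 0
  1×2 = 2 → write 0 carry 1
  0×2+1 = 1 → write 1
  0×2 = 0 → write 0
  0×2 = 0 → write 0
  1×2 = 2 → write 0 carry 1
  0×2+1 = 1 → write 1
  1×2 = 2 → write 0 carry 1
  0×2+1 = 1 → write 1
  0×2 = 0 → write 0
  1×2 = 2 → write 0 carry 1
  remaining carry: 1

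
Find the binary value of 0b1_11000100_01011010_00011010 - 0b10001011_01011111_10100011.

0b1001110001111101001110111

Subtract column by column in base 2:
  0-1 → 1 (borrow)
  1-1-1 → 1 (borrow)
  0-0-1 → 1 (borrow)
  1-0-1 → 0
  1-0 → 1
  0-1 → 1 (borrow)
  0-0-1 → 1 (borrow)
  0-1-1 → 0 (borrow)
  0-1-1 → 0 (borrow)
  1-1-1 → 1 (borrow)
  0-1-1 → 0 (borrow)
  1-1-1 → 1 (borrow)
  1-1-1 → 1 (borrow)
  0-0-1 → 1 (borrow)
  1-1-1 → 1 (borrow)
  0-0-1 → 1 (borrow)
  0-1-1 → 0 (borrow)
  0-1-1 → 0 (borrow)
  1-0-1 → 0
  0-1 → 1 (borrow)
  0-0-1 → 1 (borrow)
  0-0-1 → 1 (borrow)
  1-0-1 → 0
  1-1 → 0
  1-0 → 1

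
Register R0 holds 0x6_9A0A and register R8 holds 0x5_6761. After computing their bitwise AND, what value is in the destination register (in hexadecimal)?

AND each hex digit independently (no carries):
  6&5=4, 9&6=0, A&7=2, 0&6=0, A&1=0

0x40200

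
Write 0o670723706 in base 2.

0b110111000111010011111000110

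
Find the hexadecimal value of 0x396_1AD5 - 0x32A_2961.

0x6BF174

Subtract column by column in base 16:
  5-1 → 4
  D-6 → 7
  A-9 → 1
  1-2 → F (borrow)
  6-A-1 → B (borrow)
  9-2-1 → 6
  3-3 → 0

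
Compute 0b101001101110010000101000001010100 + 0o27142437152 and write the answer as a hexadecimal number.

0x207528ebe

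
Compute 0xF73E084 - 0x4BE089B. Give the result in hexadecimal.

Subtract column by column in base 16:
  4-B → 9 (borrow)
  8-9-1 → E (borrow)
  0-8-1 → 7 (borrow)
  E-0-1 → D
  3-E → 5 (borrow)
  7-B-1 → B (borrow)
  F-4-1 → A

0xAB5D7E9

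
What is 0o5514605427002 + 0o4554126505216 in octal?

Add column by column in base 8, right to left:
  2+6 = 0 carry 1
  0+1+1 = 2
  0+2 = 2
  7+5 = 4 carry 1
  2+0+1 = 3
  4+5 = 1 carry 1
  5+6+1 = 4 carry 1
  0+2+1 = 3
  6+1 = 7
  4+4 = 0 carry 1
  1+5+1 = 7
  5+5 = 2 carry 1
  5+4+1 = 2 carry 1
  final carry 1

0o12270734134220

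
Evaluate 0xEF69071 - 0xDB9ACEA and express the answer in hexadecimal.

0x13CE387

Subtract column by column in base 16:
  1-A → 7 (borrow)
  7-E-1 → 8 (borrow)
  0-C-1 → 3 (borrow)
  9-A-1 → E (borrow)
  6-9-1 → C (borrow)
  F-B-1 → 3
  E-D → 1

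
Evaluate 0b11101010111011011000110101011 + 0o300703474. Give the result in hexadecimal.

0x206138E7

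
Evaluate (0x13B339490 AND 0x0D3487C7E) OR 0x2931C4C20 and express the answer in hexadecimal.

0x2931C5C30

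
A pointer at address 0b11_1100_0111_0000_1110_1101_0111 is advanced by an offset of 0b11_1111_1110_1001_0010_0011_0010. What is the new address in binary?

Add column by column in base 2, right to left:
  1+0 = 1
  1+1 = 0 carry 1
  1+0+1 = 0 carry 1
  0+0+1 = 1
  1+1 = 0 carry 1
  0+1+1 = 0 carry 1
  1+0+1 = 0 carry 1
  1+0+1 = 0 carry 1
  0+0+1 = 1
  1+1 = 0 carry 1
  1+0+1 = 0 carry 1
  1+0+1 = 0 carry 1
  0+1+1 = 0 carry 1
  0+0+1 = 1
  0+0 = 0
  0+1 = 1
  1+0 = 1
  1+1 = 0 carry 1
  1+1+1 = 1 carry 1
  0+1+1 = 0 carry 1
  0+1+1 = 0 carry 1
  0+1+1 = 0 carry 1
  1+1+1 = 1 carry 1
  1+1+1 = 1 carry 1
  1+1+1 = 1 carry 1
  1+1+1 = 1 carry 1
  final carry 1

0b111110001011010000100001001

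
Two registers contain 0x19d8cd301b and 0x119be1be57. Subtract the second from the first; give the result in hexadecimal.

0x83ceb71c4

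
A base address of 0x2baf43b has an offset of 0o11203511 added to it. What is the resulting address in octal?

0x2baf43b = 0o256572073 in octal.
Add column by column in base 8, right to left:
  3+1 = 4
  7+1 = 0 carry 1
  0+5+1 = 6
  2+3 = 5
  7+0 = 7
  5+2 = 7
  6+1 = 7
  5+1 = 6
  2+0 = 2

0o267775604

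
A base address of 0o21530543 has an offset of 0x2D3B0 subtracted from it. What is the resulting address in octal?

0o20756663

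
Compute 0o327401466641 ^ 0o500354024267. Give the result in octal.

0o627755442426

XOR each oct digit independently (no carries):
  3^5=6, 2^0=2, 7^0=7, 4^3=7, 0^5=5, 1^4=5, 4^0=4, 6^2=4, 6^4=2, 6^2=4, 4^6=2, 1^7=6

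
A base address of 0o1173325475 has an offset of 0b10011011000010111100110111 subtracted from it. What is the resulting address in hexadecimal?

0x7817C06

0o1173325475 = 0x9EDAB3D in hexadecimal.
0b10011011000010111100110111 = 0x26C2F37 in hexadecimal.
Subtract column by column in base 16:
  D-7 → 6
  3-3 → 0
  B-F → C (borrow)
  A-2-1 → 7
  D-C → 1
  E-6 → 8
  9-2 → 7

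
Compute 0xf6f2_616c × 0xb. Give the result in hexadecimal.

0xa9c6a2fa4

Multiply each base-16 digit by 11, carrying:
  c×11 = 132 → write 4 carry 8
  6×11+8 = 74 → write a carry 4
  1×11+4 = 15 → write f
  6×11 = 66 → write 2 carry 4
  2×11+4 = 26 → write a carry 1
  f×11+1 = 166 → write 6 carry 10
  6×11+10 = 76 → write c carry 4
  f×11+4 = 169 → write 9 carry 10
  remaining carry: a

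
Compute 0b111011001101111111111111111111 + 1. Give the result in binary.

The trailing 19 digits are 1 (max in base 2), so adding 1 cascades: they roll to 0 and the next digit up increments.

0b111011001110000000000000000000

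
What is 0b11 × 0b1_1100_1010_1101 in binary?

Multiply each base-2 digit by 3, carrying:
  1×3 = 3 → write 1 carry 1
  0×3+1 = 1 → write 1
  1×3 = 3 → write 1 carry 1
  1×3+1 = 4 → write 0 carry 2
  0×3+2 = 2 → write 0 carry 1
  1×3+1 = 4 → write 0 carry 2
  0×3+2 = 2 → write 0 carry 1
  1×3+1 = 4 → write 0 carry 2
  0×3+2 = 2 → write 0 carry 1
  0×3+1 = 1 → write 1
  1×3 = 3 → write 1 carry 1
  1×3+1 = 4 → write 0 carry 2
  1×3+2 = 5 → write 1 carry 2
  remaining carry: 10

0b101011000000111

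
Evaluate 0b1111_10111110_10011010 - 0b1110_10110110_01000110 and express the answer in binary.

Subtract column by column in base 2:
  0-0 → 0
  1-1 → 0
  0-1 → 1 (borrow)
  1-0-1 → 0
  1-0 → 1
  0-0 → 0
  0-1 → 1 (borrow)
  1-0-1 → 0
  0-0 → 0
  1-1 → 0
  1-1 → 0
  1-0 → 1
  1-1 → 0
  1-1 → 0
  0-0 → 0
  1-1 → 0
  1-0 → 1
  1-1 → 0
  1-1 → 0
  1-1 → 0

0b10000100001010100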